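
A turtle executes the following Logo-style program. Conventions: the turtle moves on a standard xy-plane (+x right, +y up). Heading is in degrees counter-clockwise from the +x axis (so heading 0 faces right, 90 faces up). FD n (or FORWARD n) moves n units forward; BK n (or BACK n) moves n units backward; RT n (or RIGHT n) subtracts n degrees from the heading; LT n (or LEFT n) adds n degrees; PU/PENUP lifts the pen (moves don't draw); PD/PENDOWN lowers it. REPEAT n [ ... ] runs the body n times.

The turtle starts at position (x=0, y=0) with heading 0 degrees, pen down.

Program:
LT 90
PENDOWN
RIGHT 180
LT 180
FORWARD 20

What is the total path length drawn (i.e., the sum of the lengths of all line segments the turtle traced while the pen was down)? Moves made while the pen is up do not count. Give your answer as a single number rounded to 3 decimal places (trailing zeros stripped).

Answer: 20

Derivation:
Executing turtle program step by step:
Start: pos=(0,0), heading=0, pen down
LT 90: heading 0 -> 90
PD: pen down
RT 180: heading 90 -> 270
LT 180: heading 270 -> 90
FD 20: (0,0) -> (0,20) [heading=90, draw]
Final: pos=(0,20), heading=90, 1 segment(s) drawn

Segment lengths:
  seg 1: (0,0) -> (0,20), length = 20
Total = 20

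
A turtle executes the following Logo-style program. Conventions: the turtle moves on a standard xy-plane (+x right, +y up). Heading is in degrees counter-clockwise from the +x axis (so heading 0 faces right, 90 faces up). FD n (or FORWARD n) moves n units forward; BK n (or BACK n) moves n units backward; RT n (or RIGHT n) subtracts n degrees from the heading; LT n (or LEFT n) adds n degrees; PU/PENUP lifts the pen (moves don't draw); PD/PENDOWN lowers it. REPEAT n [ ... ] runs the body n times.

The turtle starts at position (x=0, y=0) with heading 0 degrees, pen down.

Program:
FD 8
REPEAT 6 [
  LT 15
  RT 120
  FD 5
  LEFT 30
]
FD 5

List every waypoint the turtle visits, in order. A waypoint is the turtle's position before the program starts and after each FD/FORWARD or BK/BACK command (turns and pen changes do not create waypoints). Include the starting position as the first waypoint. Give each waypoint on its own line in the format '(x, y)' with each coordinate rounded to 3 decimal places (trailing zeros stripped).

Answer: (0, 0)
(8, 0)
(6.706, -4.83)
(1.706, -4.83)
(0.412, 0)
(4.742, 2.5)
(8.277, -1.036)
(5.777, -5.366)
(5.777, -10.366)

Derivation:
Executing turtle program step by step:
Start: pos=(0,0), heading=0, pen down
FD 8: (0,0) -> (8,0) [heading=0, draw]
REPEAT 6 [
  -- iteration 1/6 --
  LT 15: heading 0 -> 15
  RT 120: heading 15 -> 255
  FD 5: (8,0) -> (6.706,-4.83) [heading=255, draw]
  LT 30: heading 255 -> 285
  -- iteration 2/6 --
  LT 15: heading 285 -> 300
  RT 120: heading 300 -> 180
  FD 5: (6.706,-4.83) -> (1.706,-4.83) [heading=180, draw]
  LT 30: heading 180 -> 210
  -- iteration 3/6 --
  LT 15: heading 210 -> 225
  RT 120: heading 225 -> 105
  FD 5: (1.706,-4.83) -> (0.412,0) [heading=105, draw]
  LT 30: heading 105 -> 135
  -- iteration 4/6 --
  LT 15: heading 135 -> 150
  RT 120: heading 150 -> 30
  FD 5: (0.412,0) -> (4.742,2.5) [heading=30, draw]
  LT 30: heading 30 -> 60
  -- iteration 5/6 --
  LT 15: heading 60 -> 75
  RT 120: heading 75 -> 315
  FD 5: (4.742,2.5) -> (8.277,-1.036) [heading=315, draw]
  LT 30: heading 315 -> 345
  -- iteration 6/6 --
  LT 15: heading 345 -> 0
  RT 120: heading 0 -> 240
  FD 5: (8.277,-1.036) -> (5.777,-5.366) [heading=240, draw]
  LT 30: heading 240 -> 270
]
FD 5: (5.777,-5.366) -> (5.777,-10.366) [heading=270, draw]
Final: pos=(5.777,-10.366), heading=270, 8 segment(s) drawn
Waypoints (9 total):
(0, 0)
(8, 0)
(6.706, -4.83)
(1.706, -4.83)
(0.412, 0)
(4.742, 2.5)
(8.277, -1.036)
(5.777, -5.366)
(5.777, -10.366)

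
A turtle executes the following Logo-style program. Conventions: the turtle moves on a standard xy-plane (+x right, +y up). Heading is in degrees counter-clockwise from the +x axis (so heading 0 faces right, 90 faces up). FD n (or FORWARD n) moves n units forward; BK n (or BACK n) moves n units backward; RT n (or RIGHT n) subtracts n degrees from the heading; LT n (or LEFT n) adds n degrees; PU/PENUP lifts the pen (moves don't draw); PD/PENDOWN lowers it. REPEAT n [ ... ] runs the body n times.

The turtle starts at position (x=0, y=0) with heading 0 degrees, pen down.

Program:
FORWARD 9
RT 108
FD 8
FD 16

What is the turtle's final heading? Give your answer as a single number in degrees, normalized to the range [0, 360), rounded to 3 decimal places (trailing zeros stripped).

Answer: 252

Derivation:
Executing turtle program step by step:
Start: pos=(0,0), heading=0, pen down
FD 9: (0,0) -> (9,0) [heading=0, draw]
RT 108: heading 0 -> 252
FD 8: (9,0) -> (6.528,-7.608) [heading=252, draw]
FD 16: (6.528,-7.608) -> (1.584,-22.825) [heading=252, draw]
Final: pos=(1.584,-22.825), heading=252, 3 segment(s) drawn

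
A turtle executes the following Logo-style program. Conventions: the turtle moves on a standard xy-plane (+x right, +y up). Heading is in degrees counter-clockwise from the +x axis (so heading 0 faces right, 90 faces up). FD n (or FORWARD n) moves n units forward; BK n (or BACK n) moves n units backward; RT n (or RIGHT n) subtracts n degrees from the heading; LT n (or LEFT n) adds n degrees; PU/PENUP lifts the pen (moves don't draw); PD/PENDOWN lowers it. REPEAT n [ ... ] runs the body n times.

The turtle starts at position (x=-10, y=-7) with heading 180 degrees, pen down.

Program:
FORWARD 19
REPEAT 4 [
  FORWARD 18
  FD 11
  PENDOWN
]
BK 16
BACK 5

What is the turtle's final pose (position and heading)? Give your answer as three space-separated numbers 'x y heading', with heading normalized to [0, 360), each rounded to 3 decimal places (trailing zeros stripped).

Executing turtle program step by step:
Start: pos=(-10,-7), heading=180, pen down
FD 19: (-10,-7) -> (-29,-7) [heading=180, draw]
REPEAT 4 [
  -- iteration 1/4 --
  FD 18: (-29,-7) -> (-47,-7) [heading=180, draw]
  FD 11: (-47,-7) -> (-58,-7) [heading=180, draw]
  PD: pen down
  -- iteration 2/4 --
  FD 18: (-58,-7) -> (-76,-7) [heading=180, draw]
  FD 11: (-76,-7) -> (-87,-7) [heading=180, draw]
  PD: pen down
  -- iteration 3/4 --
  FD 18: (-87,-7) -> (-105,-7) [heading=180, draw]
  FD 11: (-105,-7) -> (-116,-7) [heading=180, draw]
  PD: pen down
  -- iteration 4/4 --
  FD 18: (-116,-7) -> (-134,-7) [heading=180, draw]
  FD 11: (-134,-7) -> (-145,-7) [heading=180, draw]
  PD: pen down
]
BK 16: (-145,-7) -> (-129,-7) [heading=180, draw]
BK 5: (-129,-7) -> (-124,-7) [heading=180, draw]
Final: pos=(-124,-7), heading=180, 11 segment(s) drawn

Answer: -124 -7 180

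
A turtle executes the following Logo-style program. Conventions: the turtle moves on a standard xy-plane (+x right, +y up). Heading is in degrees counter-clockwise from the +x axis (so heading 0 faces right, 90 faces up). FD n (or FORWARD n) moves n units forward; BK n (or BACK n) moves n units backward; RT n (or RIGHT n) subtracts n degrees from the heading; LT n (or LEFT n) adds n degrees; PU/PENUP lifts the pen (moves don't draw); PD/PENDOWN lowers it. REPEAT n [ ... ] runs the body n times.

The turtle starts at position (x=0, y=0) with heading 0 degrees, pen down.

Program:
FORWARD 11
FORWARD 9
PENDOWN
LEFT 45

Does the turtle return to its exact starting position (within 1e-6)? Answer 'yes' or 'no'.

Answer: no

Derivation:
Executing turtle program step by step:
Start: pos=(0,0), heading=0, pen down
FD 11: (0,0) -> (11,0) [heading=0, draw]
FD 9: (11,0) -> (20,0) [heading=0, draw]
PD: pen down
LT 45: heading 0 -> 45
Final: pos=(20,0), heading=45, 2 segment(s) drawn

Start position: (0, 0)
Final position: (20, 0)
Distance = 20; >= 1e-6 -> NOT closed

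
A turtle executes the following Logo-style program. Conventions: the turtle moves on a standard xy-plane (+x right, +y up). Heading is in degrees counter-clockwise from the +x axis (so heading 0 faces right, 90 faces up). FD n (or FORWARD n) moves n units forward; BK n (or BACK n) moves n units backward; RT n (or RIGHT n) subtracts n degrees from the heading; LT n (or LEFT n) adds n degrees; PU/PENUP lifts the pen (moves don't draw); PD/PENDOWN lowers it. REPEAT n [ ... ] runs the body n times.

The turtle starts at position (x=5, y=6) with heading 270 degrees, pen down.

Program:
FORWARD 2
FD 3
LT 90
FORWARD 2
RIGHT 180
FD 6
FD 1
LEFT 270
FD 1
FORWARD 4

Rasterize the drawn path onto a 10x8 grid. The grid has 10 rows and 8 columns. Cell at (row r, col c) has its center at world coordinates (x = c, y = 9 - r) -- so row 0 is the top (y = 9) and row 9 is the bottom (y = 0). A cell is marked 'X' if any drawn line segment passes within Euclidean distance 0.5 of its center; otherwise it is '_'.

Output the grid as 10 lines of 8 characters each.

Segment 0: (5,6) -> (5,4)
Segment 1: (5,4) -> (5,1)
Segment 2: (5,1) -> (7,1)
Segment 3: (7,1) -> (1,1)
Segment 4: (1,1) -> (-0,1)
Segment 5: (-0,1) -> (-0,2)
Segment 6: (-0,2) -> (0,6)

Answer: ________
________
________
X____X__
X____X__
X____X__
X____X__
X____X__
XXXXXXXX
________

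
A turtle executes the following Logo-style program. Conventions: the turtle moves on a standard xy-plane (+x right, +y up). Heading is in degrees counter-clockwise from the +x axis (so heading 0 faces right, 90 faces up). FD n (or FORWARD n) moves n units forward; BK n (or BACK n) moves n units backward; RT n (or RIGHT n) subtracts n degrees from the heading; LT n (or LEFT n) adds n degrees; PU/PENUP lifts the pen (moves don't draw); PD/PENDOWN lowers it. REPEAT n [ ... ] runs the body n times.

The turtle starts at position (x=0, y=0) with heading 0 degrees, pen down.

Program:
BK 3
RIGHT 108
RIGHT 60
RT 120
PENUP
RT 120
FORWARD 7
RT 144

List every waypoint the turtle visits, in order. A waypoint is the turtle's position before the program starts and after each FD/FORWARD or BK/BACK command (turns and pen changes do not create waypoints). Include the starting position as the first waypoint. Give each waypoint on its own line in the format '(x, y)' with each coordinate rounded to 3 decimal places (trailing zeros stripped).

Executing turtle program step by step:
Start: pos=(0,0), heading=0, pen down
BK 3: (0,0) -> (-3,0) [heading=0, draw]
RT 108: heading 0 -> 252
RT 60: heading 252 -> 192
RT 120: heading 192 -> 72
PU: pen up
RT 120: heading 72 -> 312
FD 7: (-3,0) -> (1.684,-5.202) [heading=312, move]
RT 144: heading 312 -> 168
Final: pos=(1.684,-5.202), heading=168, 1 segment(s) drawn
Waypoints (3 total):
(0, 0)
(-3, 0)
(1.684, -5.202)

Answer: (0, 0)
(-3, 0)
(1.684, -5.202)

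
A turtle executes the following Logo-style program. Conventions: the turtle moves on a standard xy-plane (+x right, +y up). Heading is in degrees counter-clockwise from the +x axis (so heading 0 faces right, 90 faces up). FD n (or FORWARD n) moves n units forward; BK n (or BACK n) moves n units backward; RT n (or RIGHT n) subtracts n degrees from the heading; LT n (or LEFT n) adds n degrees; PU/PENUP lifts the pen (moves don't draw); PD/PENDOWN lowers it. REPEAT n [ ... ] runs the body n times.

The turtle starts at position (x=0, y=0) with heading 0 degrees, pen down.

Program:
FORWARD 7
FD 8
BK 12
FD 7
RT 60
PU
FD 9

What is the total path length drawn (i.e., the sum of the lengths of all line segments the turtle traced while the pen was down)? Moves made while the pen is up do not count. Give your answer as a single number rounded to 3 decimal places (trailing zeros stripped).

Answer: 34

Derivation:
Executing turtle program step by step:
Start: pos=(0,0), heading=0, pen down
FD 7: (0,0) -> (7,0) [heading=0, draw]
FD 8: (7,0) -> (15,0) [heading=0, draw]
BK 12: (15,0) -> (3,0) [heading=0, draw]
FD 7: (3,0) -> (10,0) [heading=0, draw]
RT 60: heading 0 -> 300
PU: pen up
FD 9: (10,0) -> (14.5,-7.794) [heading=300, move]
Final: pos=(14.5,-7.794), heading=300, 4 segment(s) drawn

Segment lengths:
  seg 1: (0,0) -> (7,0), length = 7
  seg 2: (7,0) -> (15,0), length = 8
  seg 3: (15,0) -> (3,0), length = 12
  seg 4: (3,0) -> (10,0), length = 7
Total = 34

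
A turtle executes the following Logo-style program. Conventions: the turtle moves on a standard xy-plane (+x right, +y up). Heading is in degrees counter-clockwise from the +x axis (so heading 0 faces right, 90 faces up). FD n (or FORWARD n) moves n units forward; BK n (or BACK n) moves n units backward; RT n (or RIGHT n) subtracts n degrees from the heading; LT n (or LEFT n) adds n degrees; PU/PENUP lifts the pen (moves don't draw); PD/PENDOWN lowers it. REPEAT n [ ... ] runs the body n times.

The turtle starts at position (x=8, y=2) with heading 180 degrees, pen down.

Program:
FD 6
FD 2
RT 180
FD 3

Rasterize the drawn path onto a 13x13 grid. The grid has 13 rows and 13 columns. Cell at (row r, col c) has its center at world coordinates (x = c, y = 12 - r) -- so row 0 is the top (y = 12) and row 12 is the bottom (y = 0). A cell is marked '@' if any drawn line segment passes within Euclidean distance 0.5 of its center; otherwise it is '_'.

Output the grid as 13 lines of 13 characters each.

Segment 0: (8,2) -> (2,2)
Segment 1: (2,2) -> (0,2)
Segment 2: (0,2) -> (3,2)

Answer: _____________
_____________
_____________
_____________
_____________
_____________
_____________
_____________
_____________
_____________
@@@@@@@@@____
_____________
_____________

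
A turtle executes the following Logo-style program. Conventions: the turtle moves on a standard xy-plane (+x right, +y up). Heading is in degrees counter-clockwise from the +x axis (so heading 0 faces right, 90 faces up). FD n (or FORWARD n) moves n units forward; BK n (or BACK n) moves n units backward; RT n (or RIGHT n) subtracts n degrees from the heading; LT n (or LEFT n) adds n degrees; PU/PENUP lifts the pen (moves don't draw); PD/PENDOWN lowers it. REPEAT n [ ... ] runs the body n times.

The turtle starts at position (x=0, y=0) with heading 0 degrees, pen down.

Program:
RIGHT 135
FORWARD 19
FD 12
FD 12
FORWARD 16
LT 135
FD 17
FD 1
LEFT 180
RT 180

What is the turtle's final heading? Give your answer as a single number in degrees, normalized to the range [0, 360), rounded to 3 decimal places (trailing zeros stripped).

Executing turtle program step by step:
Start: pos=(0,0), heading=0, pen down
RT 135: heading 0 -> 225
FD 19: (0,0) -> (-13.435,-13.435) [heading=225, draw]
FD 12: (-13.435,-13.435) -> (-21.92,-21.92) [heading=225, draw]
FD 12: (-21.92,-21.92) -> (-30.406,-30.406) [heading=225, draw]
FD 16: (-30.406,-30.406) -> (-41.719,-41.719) [heading=225, draw]
LT 135: heading 225 -> 0
FD 17: (-41.719,-41.719) -> (-24.719,-41.719) [heading=0, draw]
FD 1: (-24.719,-41.719) -> (-23.719,-41.719) [heading=0, draw]
LT 180: heading 0 -> 180
RT 180: heading 180 -> 0
Final: pos=(-23.719,-41.719), heading=0, 6 segment(s) drawn

Answer: 0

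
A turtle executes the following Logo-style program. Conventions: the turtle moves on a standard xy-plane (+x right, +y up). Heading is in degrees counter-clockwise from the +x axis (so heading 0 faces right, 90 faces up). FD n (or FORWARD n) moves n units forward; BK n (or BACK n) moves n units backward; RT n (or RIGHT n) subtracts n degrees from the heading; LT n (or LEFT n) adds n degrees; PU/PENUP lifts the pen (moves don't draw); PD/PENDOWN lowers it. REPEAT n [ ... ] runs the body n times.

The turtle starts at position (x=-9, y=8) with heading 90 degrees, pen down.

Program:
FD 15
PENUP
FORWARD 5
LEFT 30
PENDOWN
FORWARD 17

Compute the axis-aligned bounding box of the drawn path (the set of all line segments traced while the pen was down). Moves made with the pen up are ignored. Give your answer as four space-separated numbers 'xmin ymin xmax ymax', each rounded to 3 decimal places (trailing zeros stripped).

Executing turtle program step by step:
Start: pos=(-9,8), heading=90, pen down
FD 15: (-9,8) -> (-9,23) [heading=90, draw]
PU: pen up
FD 5: (-9,23) -> (-9,28) [heading=90, move]
LT 30: heading 90 -> 120
PD: pen down
FD 17: (-9,28) -> (-17.5,42.722) [heading=120, draw]
Final: pos=(-17.5,42.722), heading=120, 2 segment(s) drawn

Segment endpoints: x in {-17.5, -9, -9}, y in {8, 23, 28, 42.722}
xmin=-17.5, ymin=8, xmax=-9, ymax=42.722

Answer: -17.5 8 -9 42.722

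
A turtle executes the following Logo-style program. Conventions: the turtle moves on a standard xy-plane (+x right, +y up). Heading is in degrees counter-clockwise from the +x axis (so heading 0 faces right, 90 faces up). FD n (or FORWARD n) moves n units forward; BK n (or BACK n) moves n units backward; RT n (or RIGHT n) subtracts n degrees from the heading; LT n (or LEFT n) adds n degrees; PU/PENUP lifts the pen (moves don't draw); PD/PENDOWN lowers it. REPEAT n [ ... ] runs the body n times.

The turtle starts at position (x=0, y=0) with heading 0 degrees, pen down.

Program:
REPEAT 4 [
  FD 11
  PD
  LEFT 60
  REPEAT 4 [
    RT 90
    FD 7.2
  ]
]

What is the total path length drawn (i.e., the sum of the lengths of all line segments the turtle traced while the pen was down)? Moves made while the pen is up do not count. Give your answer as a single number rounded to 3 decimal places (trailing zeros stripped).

Answer: 159.2

Derivation:
Executing turtle program step by step:
Start: pos=(0,0), heading=0, pen down
REPEAT 4 [
  -- iteration 1/4 --
  FD 11: (0,0) -> (11,0) [heading=0, draw]
  PD: pen down
  LT 60: heading 0 -> 60
  REPEAT 4 [
    -- iteration 1/4 --
    RT 90: heading 60 -> 330
    FD 7.2: (11,0) -> (17.235,-3.6) [heading=330, draw]
    -- iteration 2/4 --
    RT 90: heading 330 -> 240
    FD 7.2: (17.235,-3.6) -> (13.635,-9.835) [heading=240, draw]
    -- iteration 3/4 --
    RT 90: heading 240 -> 150
    FD 7.2: (13.635,-9.835) -> (7.4,-6.235) [heading=150, draw]
    -- iteration 4/4 --
    RT 90: heading 150 -> 60
    FD 7.2: (7.4,-6.235) -> (11,0) [heading=60, draw]
  ]
  -- iteration 2/4 --
  FD 11: (11,0) -> (16.5,9.526) [heading=60, draw]
  PD: pen down
  LT 60: heading 60 -> 120
  REPEAT 4 [
    -- iteration 1/4 --
    RT 90: heading 120 -> 30
    FD 7.2: (16.5,9.526) -> (22.735,13.126) [heading=30, draw]
    -- iteration 2/4 --
    RT 90: heading 30 -> 300
    FD 7.2: (22.735,13.126) -> (26.335,6.891) [heading=300, draw]
    -- iteration 3/4 --
    RT 90: heading 300 -> 210
    FD 7.2: (26.335,6.891) -> (20.1,3.291) [heading=210, draw]
    -- iteration 4/4 --
    RT 90: heading 210 -> 120
    FD 7.2: (20.1,3.291) -> (16.5,9.526) [heading=120, draw]
  ]
  -- iteration 3/4 --
  FD 11: (16.5,9.526) -> (11,19.053) [heading=120, draw]
  PD: pen down
  LT 60: heading 120 -> 180
  REPEAT 4 [
    -- iteration 1/4 --
    RT 90: heading 180 -> 90
    FD 7.2: (11,19.053) -> (11,26.253) [heading=90, draw]
    -- iteration 2/4 --
    RT 90: heading 90 -> 0
    FD 7.2: (11,26.253) -> (18.2,26.253) [heading=0, draw]
    -- iteration 3/4 --
    RT 90: heading 0 -> 270
    FD 7.2: (18.2,26.253) -> (18.2,19.053) [heading=270, draw]
    -- iteration 4/4 --
    RT 90: heading 270 -> 180
    FD 7.2: (18.2,19.053) -> (11,19.053) [heading=180, draw]
  ]
  -- iteration 4/4 --
  FD 11: (11,19.053) -> (0,19.053) [heading=180, draw]
  PD: pen down
  LT 60: heading 180 -> 240
  REPEAT 4 [
    -- iteration 1/4 --
    RT 90: heading 240 -> 150
    FD 7.2: (0,19.053) -> (-6.235,22.653) [heading=150, draw]
    -- iteration 2/4 --
    RT 90: heading 150 -> 60
    FD 7.2: (-6.235,22.653) -> (-2.635,28.888) [heading=60, draw]
    -- iteration 3/4 --
    RT 90: heading 60 -> 330
    FD 7.2: (-2.635,28.888) -> (3.6,25.288) [heading=330, draw]
    -- iteration 4/4 --
    RT 90: heading 330 -> 240
    FD 7.2: (3.6,25.288) -> (0,19.053) [heading=240, draw]
  ]
]
Final: pos=(0,19.053), heading=240, 20 segment(s) drawn

Segment lengths:
  seg 1: (0,0) -> (11,0), length = 11
  seg 2: (11,0) -> (17.235,-3.6), length = 7.2
  seg 3: (17.235,-3.6) -> (13.635,-9.835), length = 7.2
  seg 4: (13.635,-9.835) -> (7.4,-6.235), length = 7.2
  seg 5: (7.4,-6.235) -> (11,0), length = 7.2
  seg 6: (11,0) -> (16.5,9.526), length = 11
  seg 7: (16.5,9.526) -> (22.735,13.126), length = 7.2
  seg 8: (22.735,13.126) -> (26.335,6.891), length = 7.2
  seg 9: (26.335,6.891) -> (20.1,3.291), length = 7.2
  seg 10: (20.1,3.291) -> (16.5,9.526), length = 7.2
  seg 11: (16.5,9.526) -> (11,19.053), length = 11
  seg 12: (11,19.053) -> (11,26.253), length = 7.2
  seg 13: (11,26.253) -> (18.2,26.253), length = 7.2
  seg 14: (18.2,26.253) -> (18.2,19.053), length = 7.2
  seg 15: (18.2,19.053) -> (11,19.053), length = 7.2
  seg 16: (11,19.053) -> (0,19.053), length = 11
  seg 17: (0,19.053) -> (-6.235,22.653), length = 7.2
  seg 18: (-6.235,22.653) -> (-2.635,28.888), length = 7.2
  seg 19: (-2.635,28.888) -> (3.6,25.288), length = 7.2
  seg 20: (3.6,25.288) -> (0,19.053), length = 7.2
Total = 159.2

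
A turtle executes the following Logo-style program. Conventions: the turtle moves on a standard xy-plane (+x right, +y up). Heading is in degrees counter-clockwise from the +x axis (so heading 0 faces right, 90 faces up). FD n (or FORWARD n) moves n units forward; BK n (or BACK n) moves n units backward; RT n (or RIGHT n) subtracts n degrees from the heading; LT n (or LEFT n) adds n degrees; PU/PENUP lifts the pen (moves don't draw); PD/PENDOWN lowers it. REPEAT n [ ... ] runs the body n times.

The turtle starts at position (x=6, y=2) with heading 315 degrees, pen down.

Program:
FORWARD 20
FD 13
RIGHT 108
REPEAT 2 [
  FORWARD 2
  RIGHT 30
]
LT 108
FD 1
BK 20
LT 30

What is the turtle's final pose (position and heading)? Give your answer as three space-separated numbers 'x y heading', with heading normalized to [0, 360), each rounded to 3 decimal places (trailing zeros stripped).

Answer: 30.473 -3.785 285

Derivation:
Executing turtle program step by step:
Start: pos=(6,2), heading=315, pen down
FD 20: (6,2) -> (20.142,-12.142) [heading=315, draw]
FD 13: (20.142,-12.142) -> (29.335,-21.335) [heading=315, draw]
RT 108: heading 315 -> 207
REPEAT 2 [
  -- iteration 1/2 --
  FD 2: (29.335,-21.335) -> (27.553,-22.243) [heading=207, draw]
  RT 30: heading 207 -> 177
  -- iteration 2/2 --
  FD 2: (27.553,-22.243) -> (25.555,-22.138) [heading=177, draw]
  RT 30: heading 177 -> 147
]
LT 108: heading 147 -> 255
FD 1: (25.555,-22.138) -> (25.296,-23.104) [heading=255, draw]
BK 20: (25.296,-23.104) -> (30.473,-3.785) [heading=255, draw]
LT 30: heading 255 -> 285
Final: pos=(30.473,-3.785), heading=285, 6 segment(s) drawn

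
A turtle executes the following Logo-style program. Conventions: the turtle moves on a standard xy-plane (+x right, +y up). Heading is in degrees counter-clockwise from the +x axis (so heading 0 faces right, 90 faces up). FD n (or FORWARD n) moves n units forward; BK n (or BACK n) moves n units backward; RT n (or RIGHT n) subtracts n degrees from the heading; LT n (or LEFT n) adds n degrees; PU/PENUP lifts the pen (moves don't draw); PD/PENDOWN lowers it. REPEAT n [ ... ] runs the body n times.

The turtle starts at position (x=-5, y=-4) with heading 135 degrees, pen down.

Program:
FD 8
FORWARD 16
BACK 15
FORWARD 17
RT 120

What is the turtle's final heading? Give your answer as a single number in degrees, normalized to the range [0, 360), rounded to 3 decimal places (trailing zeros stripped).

Answer: 15

Derivation:
Executing turtle program step by step:
Start: pos=(-5,-4), heading=135, pen down
FD 8: (-5,-4) -> (-10.657,1.657) [heading=135, draw]
FD 16: (-10.657,1.657) -> (-21.971,12.971) [heading=135, draw]
BK 15: (-21.971,12.971) -> (-11.364,2.364) [heading=135, draw]
FD 17: (-11.364,2.364) -> (-23.385,14.385) [heading=135, draw]
RT 120: heading 135 -> 15
Final: pos=(-23.385,14.385), heading=15, 4 segment(s) drawn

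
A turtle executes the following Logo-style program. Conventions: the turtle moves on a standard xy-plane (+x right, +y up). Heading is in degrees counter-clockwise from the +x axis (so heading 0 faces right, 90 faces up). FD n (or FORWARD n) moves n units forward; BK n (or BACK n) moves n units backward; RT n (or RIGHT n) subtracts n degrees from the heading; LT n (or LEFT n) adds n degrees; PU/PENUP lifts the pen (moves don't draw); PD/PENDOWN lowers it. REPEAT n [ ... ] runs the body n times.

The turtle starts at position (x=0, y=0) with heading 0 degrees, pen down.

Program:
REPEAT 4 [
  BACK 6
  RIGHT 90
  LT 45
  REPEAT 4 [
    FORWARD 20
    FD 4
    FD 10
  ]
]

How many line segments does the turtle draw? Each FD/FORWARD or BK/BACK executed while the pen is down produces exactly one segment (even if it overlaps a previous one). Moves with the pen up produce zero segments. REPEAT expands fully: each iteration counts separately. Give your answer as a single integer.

Executing turtle program step by step:
Start: pos=(0,0), heading=0, pen down
REPEAT 4 [
  -- iteration 1/4 --
  BK 6: (0,0) -> (-6,0) [heading=0, draw]
  RT 90: heading 0 -> 270
  LT 45: heading 270 -> 315
  REPEAT 4 [
    -- iteration 1/4 --
    FD 20: (-6,0) -> (8.142,-14.142) [heading=315, draw]
    FD 4: (8.142,-14.142) -> (10.971,-16.971) [heading=315, draw]
    FD 10: (10.971,-16.971) -> (18.042,-24.042) [heading=315, draw]
    -- iteration 2/4 --
    FD 20: (18.042,-24.042) -> (32.184,-38.184) [heading=315, draw]
    FD 4: (32.184,-38.184) -> (35.012,-41.012) [heading=315, draw]
    FD 10: (35.012,-41.012) -> (42.083,-48.083) [heading=315, draw]
    -- iteration 3/4 --
    FD 20: (42.083,-48.083) -> (56.225,-62.225) [heading=315, draw]
    FD 4: (56.225,-62.225) -> (59.054,-65.054) [heading=315, draw]
    FD 10: (59.054,-65.054) -> (66.125,-72.125) [heading=315, draw]
    -- iteration 4/4 --
    FD 20: (66.125,-72.125) -> (80.267,-86.267) [heading=315, draw]
    FD 4: (80.267,-86.267) -> (83.095,-89.095) [heading=315, draw]
    FD 10: (83.095,-89.095) -> (90.167,-96.167) [heading=315, draw]
  ]
  -- iteration 2/4 --
  BK 6: (90.167,-96.167) -> (85.924,-91.924) [heading=315, draw]
  RT 90: heading 315 -> 225
  LT 45: heading 225 -> 270
  REPEAT 4 [
    -- iteration 1/4 --
    FD 20: (85.924,-91.924) -> (85.924,-111.924) [heading=270, draw]
    FD 4: (85.924,-111.924) -> (85.924,-115.924) [heading=270, draw]
    FD 10: (85.924,-115.924) -> (85.924,-125.924) [heading=270, draw]
    -- iteration 2/4 --
    FD 20: (85.924,-125.924) -> (85.924,-145.924) [heading=270, draw]
    FD 4: (85.924,-145.924) -> (85.924,-149.924) [heading=270, draw]
    FD 10: (85.924,-149.924) -> (85.924,-159.924) [heading=270, draw]
    -- iteration 3/4 --
    FD 20: (85.924,-159.924) -> (85.924,-179.924) [heading=270, draw]
    FD 4: (85.924,-179.924) -> (85.924,-183.924) [heading=270, draw]
    FD 10: (85.924,-183.924) -> (85.924,-193.924) [heading=270, draw]
    -- iteration 4/4 --
    FD 20: (85.924,-193.924) -> (85.924,-213.924) [heading=270, draw]
    FD 4: (85.924,-213.924) -> (85.924,-217.924) [heading=270, draw]
    FD 10: (85.924,-217.924) -> (85.924,-227.924) [heading=270, draw]
  ]
  -- iteration 3/4 --
  BK 6: (85.924,-227.924) -> (85.924,-221.924) [heading=270, draw]
  RT 90: heading 270 -> 180
  LT 45: heading 180 -> 225
  REPEAT 4 [
    -- iteration 1/4 --
    FD 20: (85.924,-221.924) -> (71.782,-236.066) [heading=225, draw]
    FD 4: (71.782,-236.066) -> (68.953,-238.894) [heading=225, draw]
    FD 10: (68.953,-238.894) -> (61.882,-245.966) [heading=225, draw]
    -- iteration 2/4 --
    FD 20: (61.882,-245.966) -> (47.74,-260.108) [heading=225, draw]
    FD 4: (47.74,-260.108) -> (44.912,-262.936) [heading=225, draw]
    FD 10: (44.912,-262.936) -> (37.841,-270.007) [heading=225, draw]
    -- iteration 3/4 --
    FD 20: (37.841,-270.007) -> (23.698,-284.149) [heading=225, draw]
    FD 4: (23.698,-284.149) -> (20.87,-286.978) [heading=225, draw]
    FD 10: (20.87,-286.978) -> (13.799,-294.049) [heading=225, draw]
    -- iteration 4/4 --
    FD 20: (13.799,-294.049) -> (-0.343,-308.191) [heading=225, draw]
    FD 4: (-0.343,-308.191) -> (-3.172,-311.019) [heading=225, draw]
    FD 10: (-3.172,-311.019) -> (-10.243,-318.09) [heading=225, draw]
  ]
  -- iteration 4/4 --
  BK 6: (-10.243,-318.09) -> (-6,-313.848) [heading=225, draw]
  RT 90: heading 225 -> 135
  LT 45: heading 135 -> 180
  REPEAT 4 [
    -- iteration 1/4 --
    FD 20: (-6,-313.848) -> (-26,-313.848) [heading=180, draw]
    FD 4: (-26,-313.848) -> (-30,-313.848) [heading=180, draw]
    FD 10: (-30,-313.848) -> (-40,-313.848) [heading=180, draw]
    -- iteration 2/4 --
    FD 20: (-40,-313.848) -> (-60,-313.848) [heading=180, draw]
    FD 4: (-60,-313.848) -> (-64,-313.848) [heading=180, draw]
    FD 10: (-64,-313.848) -> (-74,-313.848) [heading=180, draw]
    -- iteration 3/4 --
    FD 20: (-74,-313.848) -> (-94,-313.848) [heading=180, draw]
    FD 4: (-94,-313.848) -> (-98,-313.848) [heading=180, draw]
    FD 10: (-98,-313.848) -> (-108,-313.848) [heading=180, draw]
    -- iteration 4/4 --
    FD 20: (-108,-313.848) -> (-128,-313.848) [heading=180, draw]
    FD 4: (-128,-313.848) -> (-132,-313.848) [heading=180, draw]
    FD 10: (-132,-313.848) -> (-142,-313.848) [heading=180, draw]
  ]
]
Final: pos=(-142,-313.848), heading=180, 52 segment(s) drawn
Segments drawn: 52

Answer: 52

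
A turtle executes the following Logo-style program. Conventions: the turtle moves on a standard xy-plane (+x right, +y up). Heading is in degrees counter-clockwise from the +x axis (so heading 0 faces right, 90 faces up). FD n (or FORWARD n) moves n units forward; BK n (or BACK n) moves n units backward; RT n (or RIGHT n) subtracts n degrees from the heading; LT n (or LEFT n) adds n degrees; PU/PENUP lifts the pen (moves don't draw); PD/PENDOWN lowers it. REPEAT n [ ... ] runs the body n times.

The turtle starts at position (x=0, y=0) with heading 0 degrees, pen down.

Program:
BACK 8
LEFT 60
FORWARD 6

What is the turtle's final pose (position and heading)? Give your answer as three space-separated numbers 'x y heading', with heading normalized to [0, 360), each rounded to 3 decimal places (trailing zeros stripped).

Executing turtle program step by step:
Start: pos=(0,0), heading=0, pen down
BK 8: (0,0) -> (-8,0) [heading=0, draw]
LT 60: heading 0 -> 60
FD 6: (-8,0) -> (-5,5.196) [heading=60, draw]
Final: pos=(-5,5.196), heading=60, 2 segment(s) drawn

Answer: -5 5.196 60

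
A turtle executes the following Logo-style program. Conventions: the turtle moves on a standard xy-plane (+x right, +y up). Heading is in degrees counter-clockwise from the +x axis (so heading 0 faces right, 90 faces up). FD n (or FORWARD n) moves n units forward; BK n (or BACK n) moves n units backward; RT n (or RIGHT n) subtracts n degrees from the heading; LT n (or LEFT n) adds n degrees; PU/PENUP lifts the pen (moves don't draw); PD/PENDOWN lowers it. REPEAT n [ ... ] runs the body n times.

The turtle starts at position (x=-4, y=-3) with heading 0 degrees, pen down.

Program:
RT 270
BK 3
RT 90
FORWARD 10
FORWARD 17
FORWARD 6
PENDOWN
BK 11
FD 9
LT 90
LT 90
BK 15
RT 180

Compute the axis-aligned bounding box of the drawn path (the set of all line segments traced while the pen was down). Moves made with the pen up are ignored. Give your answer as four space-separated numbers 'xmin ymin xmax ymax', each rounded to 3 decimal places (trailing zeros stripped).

Answer: -4 -6 42 -3

Derivation:
Executing turtle program step by step:
Start: pos=(-4,-3), heading=0, pen down
RT 270: heading 0 -> 90
BK 3: (-4,-3) -> (-4,-6) [heading=90, draw]
RT 90: heading 90 -> 0
FD 10: (-4,-6) -> (6,-6) [heading=0, draw]
FD 17: (6,-6) -> (23,-6) [heading=0, draw]
FD 6: (23,-6) -> (29,-6) [heading=0, draw]
PD: pen down
BK 11: (29,-6) -> (18,-6) [heading=0, draw]
FD 9: (18,-6) -> (27,-6) [heading=0, draw]
LT 90: heading 0 -> 90
LT 90: heading 90 -> 180
BK 15: (27,-6) -> (42,-6) [heading=180, draw]
RT 180: heading 180 -> 0
Final: pos=(42,-6), heading=0, 7 segment(s) drawn

Segment endpoints: x in {-4, -4, 6, 18, 23, 27, 29, 42}, y in {-6, -6, -6, -6, -6, -6, -6, -3}
xmin=-4, ymin=-6, xmax=42, ymax=-3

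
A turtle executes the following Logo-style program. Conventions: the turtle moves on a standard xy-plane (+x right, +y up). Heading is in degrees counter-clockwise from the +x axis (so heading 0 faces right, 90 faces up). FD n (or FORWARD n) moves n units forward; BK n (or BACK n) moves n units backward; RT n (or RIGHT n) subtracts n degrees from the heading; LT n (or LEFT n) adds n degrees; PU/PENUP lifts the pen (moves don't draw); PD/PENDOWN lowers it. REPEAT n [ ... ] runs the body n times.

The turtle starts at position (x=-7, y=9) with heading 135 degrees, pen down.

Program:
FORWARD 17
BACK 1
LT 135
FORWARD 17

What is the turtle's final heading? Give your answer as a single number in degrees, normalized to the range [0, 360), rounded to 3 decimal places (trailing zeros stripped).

Executing turtle program step by step:
Start: pos=(-7,9), heading=135, pen down
FD 17: (-7,9) -> (-19.021,21.021) [heading=135, draw]
BK 1: (-19.021,21.021) -> (-18.314,20.314) [heading=135, draw]
LT 135: heading 135 -> 270
FD 17: (-18.314,20.314) -> (-18.314,3.314) [heading=270, draw]
Final: pos=(-18.314,3.314), heading=270, 3 segment(s) drawn

Answer: 270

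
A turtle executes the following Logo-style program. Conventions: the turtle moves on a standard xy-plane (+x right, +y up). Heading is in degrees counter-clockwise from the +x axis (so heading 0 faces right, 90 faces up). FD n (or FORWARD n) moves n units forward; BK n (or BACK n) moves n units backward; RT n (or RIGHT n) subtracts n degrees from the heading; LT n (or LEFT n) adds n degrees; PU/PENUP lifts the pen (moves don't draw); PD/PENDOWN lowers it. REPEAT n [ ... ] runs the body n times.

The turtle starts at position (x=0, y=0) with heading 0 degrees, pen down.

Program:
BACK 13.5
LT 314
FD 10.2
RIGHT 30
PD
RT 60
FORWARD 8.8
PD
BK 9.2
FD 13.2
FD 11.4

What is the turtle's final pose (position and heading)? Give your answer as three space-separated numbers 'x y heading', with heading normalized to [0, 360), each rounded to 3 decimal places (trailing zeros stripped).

Answer: -23.823 -24.148 224

Derivation:
Executing turtle program step by step:
Start: pos=(0,0), heading=0, pen down
BK 13.5: (0,0) -> (-13.5,0) [heading=0, draw]
LT 314: heading 0 -> 314
FD 10.2: (-13.5,0) -> (-6.414,-7.337) [heading=314, draw]
RT 30: heading 314 -> 284
PD: pen down
RT 60: heading 284 -> 224
FD 8.8: (-6.414,-7.337) -> (-12.745,-13.45) [heading=224, draw]
PD: pen down
BK 9.2: (-12.745,-13.45) -> (-6.127,-7.059) [heading=224, draw]
FD 13.2: (-6.127,-7.059) -> (-15.622,-16.229) [heading=224, draw]
FD 11.4: (-15.622,-16.229) -> (-23.823,-24.148) [heading=224, draw]
Final: pos=(-23.823,-24.148), heading=224, 6 segment(s) drawn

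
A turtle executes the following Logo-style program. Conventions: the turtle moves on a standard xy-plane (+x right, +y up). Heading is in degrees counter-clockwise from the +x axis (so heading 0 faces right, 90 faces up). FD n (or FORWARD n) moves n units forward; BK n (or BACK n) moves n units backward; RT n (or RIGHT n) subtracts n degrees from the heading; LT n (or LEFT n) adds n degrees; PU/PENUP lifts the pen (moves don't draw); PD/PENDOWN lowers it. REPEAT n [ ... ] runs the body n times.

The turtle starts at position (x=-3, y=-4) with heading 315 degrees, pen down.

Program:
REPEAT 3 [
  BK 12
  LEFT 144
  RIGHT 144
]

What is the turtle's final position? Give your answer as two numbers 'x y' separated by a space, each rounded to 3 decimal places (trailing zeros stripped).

Answer: -28.456 21.456

Derivation:
Executing turtle program step by step:
Start: pos=(-3,-4), heading=315, pen down
REPEAT 3 [
  -- iteration 1/3 --
  BK 12: (-3,-4) -> (-11.485,4.485) [heading=315, draw]
  LT 144: heading 315 -> 99
  RT 144: heading 99 -> 315
  -- iteration 2/3 --
  BK 12: (-11.485,4.485) -> (-19.971,12.971) [heading=315, draw]
  LT 144: heading 315 -> 99
  RT 144: heading 99 -> 315
  -- iteration 3/3 --
  BK 12: (-19.971,12.971) -> (-28.456,21.456) [heading=315, draw]
  LT 144: heading 315 -> 99
  RT 144: heading 99 -> 315
]
Final: pos=(-28.456,21.456), heading=315, 3 segment(s) drawn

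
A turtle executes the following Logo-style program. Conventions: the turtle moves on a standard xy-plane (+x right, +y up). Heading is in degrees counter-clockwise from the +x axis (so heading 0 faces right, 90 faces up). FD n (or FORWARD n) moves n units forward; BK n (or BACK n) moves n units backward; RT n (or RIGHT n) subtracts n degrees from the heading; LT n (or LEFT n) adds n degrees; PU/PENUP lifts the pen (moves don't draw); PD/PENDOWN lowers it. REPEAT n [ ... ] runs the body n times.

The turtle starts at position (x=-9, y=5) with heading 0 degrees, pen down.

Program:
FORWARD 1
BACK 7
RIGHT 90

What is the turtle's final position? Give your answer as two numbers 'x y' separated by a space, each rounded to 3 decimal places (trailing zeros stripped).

Executing turtle program step by step:
Start: pos=(-9,5), heading=0, pen down
FD 1: (-9,5) -> (-8,5) [heading=0, draw]
BK 7: (-8,5) -> (-15,5) [heading=0, draw]
RT 90: heading 0 -> 270
Final: pos=(-15,5), heading=270, 2 segment(s) drawn

Answer: -15 5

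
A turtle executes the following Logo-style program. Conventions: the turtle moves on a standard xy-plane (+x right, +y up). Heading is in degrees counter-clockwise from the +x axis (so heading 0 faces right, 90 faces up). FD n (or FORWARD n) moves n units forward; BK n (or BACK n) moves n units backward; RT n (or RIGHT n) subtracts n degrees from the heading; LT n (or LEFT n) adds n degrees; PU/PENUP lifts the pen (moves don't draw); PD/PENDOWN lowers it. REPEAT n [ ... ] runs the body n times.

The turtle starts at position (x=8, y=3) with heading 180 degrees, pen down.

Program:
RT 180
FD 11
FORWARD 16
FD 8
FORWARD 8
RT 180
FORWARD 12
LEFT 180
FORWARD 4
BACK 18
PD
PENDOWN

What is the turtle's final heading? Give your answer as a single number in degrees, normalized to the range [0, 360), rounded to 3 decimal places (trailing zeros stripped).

Executing turtle program step by step:
Start: pos=(8,3), heading=180, pen down
RT 180: heading 180 -> 0
FD 11: (8,3) -> (19,3) [heading=0, draw]
FD 16: (19,3) -> (35,3) [heading=0, draw]
FD 8: (35,3) -> (43,3) [heading=0, draw]
FD 8: (43,3) -> (51,3) [heading=0, draw]
RT 180: heading 0 -> 180
FD 12: (51,3) -> (39,3) [heading=180, draw]
LT 180: heading 180 -> 0
FD 4: (39,3) -> (43,3) [heading=0, draw]
BK 18: (43,3) -> (25,3) [heading=0, draw]
PD: pen down
PD: pen down
Final: pos=(25,3), heading=0, 7 segment(s) drawn

Answer: 0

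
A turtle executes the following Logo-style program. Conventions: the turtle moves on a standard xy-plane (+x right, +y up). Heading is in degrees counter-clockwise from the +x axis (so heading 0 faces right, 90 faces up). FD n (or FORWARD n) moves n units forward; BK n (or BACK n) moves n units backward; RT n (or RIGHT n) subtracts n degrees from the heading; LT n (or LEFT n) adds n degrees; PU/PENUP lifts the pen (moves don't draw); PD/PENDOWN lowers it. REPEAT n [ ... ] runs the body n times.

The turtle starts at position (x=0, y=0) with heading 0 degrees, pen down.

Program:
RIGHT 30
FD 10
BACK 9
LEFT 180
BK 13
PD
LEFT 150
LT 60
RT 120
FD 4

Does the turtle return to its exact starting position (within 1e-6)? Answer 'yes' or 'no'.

Answer: no

Derivation:
Executing turtle program step by step:
Start: pos=(0,0), heading=0, pen down
RT 30: heading 0 -> 330
FD 10: (0,0) -> (8.66,-5) [heading=330, draw]
BK 9: (8.66,-5) -> (0.866,-0.5) [heading=330, draw]
LT 180: heading 330 -> 150
BK 13: (0.866,-0.5) -> (12.124,-7) [heading=150, draw]
PD: pen down
LT 150: heading 150 -> 300
LT 60: heading 300 -> 0
RT 120: heading 0 -> 240
FD 4: (12.124,-7) -> (10.124,-10.464) [heading=240, draw]
Final: pos=(10.124,-10.464), heading=240, 4 segment(s) drawn

Start position: (0, 0)
Final position: (10.124, -10.464)
Distance = 14.56; >= 1e-6 -> NOT closed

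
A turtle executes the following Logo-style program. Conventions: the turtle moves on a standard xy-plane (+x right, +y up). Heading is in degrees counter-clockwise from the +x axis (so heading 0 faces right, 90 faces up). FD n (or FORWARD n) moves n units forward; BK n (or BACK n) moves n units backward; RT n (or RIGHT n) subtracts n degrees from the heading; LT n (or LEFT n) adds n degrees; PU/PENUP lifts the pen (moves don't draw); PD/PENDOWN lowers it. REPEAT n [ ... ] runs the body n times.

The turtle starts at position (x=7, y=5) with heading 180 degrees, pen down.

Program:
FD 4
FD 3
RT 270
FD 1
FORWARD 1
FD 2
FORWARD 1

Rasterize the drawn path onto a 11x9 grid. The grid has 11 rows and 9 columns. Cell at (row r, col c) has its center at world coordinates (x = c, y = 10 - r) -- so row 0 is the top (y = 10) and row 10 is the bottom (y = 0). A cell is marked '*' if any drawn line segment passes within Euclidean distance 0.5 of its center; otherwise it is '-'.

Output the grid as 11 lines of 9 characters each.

Segment 0: (7,5) -> (3,5)
Segment 1: (3,5) -> (0,5)
Segment 2: (0,5) -> (0,4)
Segment 3: (0,4) -> (0,3)
Segment 4: (0,3) -> (0,1)
Segment 5: (0,1) -> (0,0)

Answer: ---------
---------
---------
---------
---------
********-
*--------
*--------
*--------
*--------
*--------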